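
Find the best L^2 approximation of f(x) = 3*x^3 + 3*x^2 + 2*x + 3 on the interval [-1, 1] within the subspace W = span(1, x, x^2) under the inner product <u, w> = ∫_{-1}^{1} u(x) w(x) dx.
g(x) = 3*x^2 + 19*x/5 + 3

The best approximation g ∈ W is the orthogonal projection of f onto W. Writing g = a_0 + a_1 x + a_2 x^2, the coefficients solve the normal equations G · a = b where
  G_{ij} = <φ_i, φ_j> and b_i = <f, φ_i>, with φ_0 = 1, φ_1 = x, φ_2 = x^2.
G =
  [2, 0, 2/3]
  [0, 2/3, 0]
  [2/3, 0, 2/5],
b = (8, 38/15, 16/5).
Solving gives a_0 = 3, a_1 = 19/5, a_2 = 3, so
  g(x) = 3*x^2 + 19*x/5 + 3.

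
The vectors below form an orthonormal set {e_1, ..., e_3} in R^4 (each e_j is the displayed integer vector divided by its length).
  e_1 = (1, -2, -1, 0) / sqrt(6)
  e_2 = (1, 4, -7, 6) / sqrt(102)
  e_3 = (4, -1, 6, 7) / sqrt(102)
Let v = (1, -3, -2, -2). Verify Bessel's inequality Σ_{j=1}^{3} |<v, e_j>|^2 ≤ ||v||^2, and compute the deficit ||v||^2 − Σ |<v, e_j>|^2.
Σ |<v, e_j>|^2 = 107/6; ||v||^2 = 18; deficit = 1/6

Write each e_j = u_j / sqrt(<u_j, u_j>) where u_j is the displayed integer vector. Then <v, e_j> = <v, u_j> / sqrt(<u_j, u_j>), so |<v, e_j>|^2 = <v, u_j>^2 / <u_j, u_j>.
Coefficients: <v, e_1> = 9/sqrt(6), <v, e_2> = -9/sqrt(102), <v, e_3> = -19/sqrt(102).
Square and sum: Σ |<v, e_j>|^2 = 107/6.
Compute ||v||^2 = v·v = 18.
Deficit = 18 − 107/6 = 1/6 ≥ 0, confirming Bessel's inequality. (The deficit equals ||v − Σ <v,e_j> e_j||^2, the squared distance from v to span{e_j}.)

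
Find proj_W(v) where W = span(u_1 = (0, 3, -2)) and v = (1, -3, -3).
proj_W(v) = (0, -9/13, 6/13)

Set up U = [u_1 | ... | u_1] ∈ R^(3×1). The projector onto W = col(U) is P = U (U^T U)^(-1) U^T.
Compute U^T U =
  [13],
and U^T v = (-3).
Solve U^T U · c = U^T v for the coefficients: c = (-3/13). The projection is proj_W(v) = U c.
Check: (v - proj_W(v)) · u_1 = 0  (should be 0).
Result: proj_W(v) = (0, -9/13, 6/13).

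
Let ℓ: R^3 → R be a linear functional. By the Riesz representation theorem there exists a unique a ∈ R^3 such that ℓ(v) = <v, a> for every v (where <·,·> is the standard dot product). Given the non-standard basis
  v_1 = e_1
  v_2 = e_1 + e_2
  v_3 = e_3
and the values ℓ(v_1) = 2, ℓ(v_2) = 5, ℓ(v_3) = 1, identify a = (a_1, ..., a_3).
a = (2, 3, 1)

Write a = (a_1, ..., a_3) in the standard basis. For each basis vector v_i, ℓ(v_i) = <v_i, a> is a linear equation in the a_j's. Collect the n equations into a matrix system V a = ℓ, where row i of V is v_i (expressed in the standard basis). Since V is invertible (lower-triangular with 1s on the diagonal, up to permutation), solve by back-substitution:
  V =
[[1, 0, 0],
 [1, 1, 0],
 [0, 0, 1]]
  V a = (2, 5, 1)
Solving gives a = (2, 3, 1).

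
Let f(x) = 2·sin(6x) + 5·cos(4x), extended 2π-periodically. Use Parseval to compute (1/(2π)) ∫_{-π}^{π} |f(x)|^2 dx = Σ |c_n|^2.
Σ |c_n|^2 = 29/2

Expand |f|^2 and use orthogonality of {sin(nx), cos(mx)} on [-π, π]:
  ∫_{-π}^{π} sin(nx)^2 dx = π, ∫ cos(mx)^2 dx = π, and cross terms integrate to 0.
So ∫_{-π}^{π} f(x)^2 dx = 2^2 · π + 5^2 · π = (4 + 25)π.
Divide by 2π: (4 + 25)/2 = 29/2.
By Parseval, this equals Σ |c_n|^2.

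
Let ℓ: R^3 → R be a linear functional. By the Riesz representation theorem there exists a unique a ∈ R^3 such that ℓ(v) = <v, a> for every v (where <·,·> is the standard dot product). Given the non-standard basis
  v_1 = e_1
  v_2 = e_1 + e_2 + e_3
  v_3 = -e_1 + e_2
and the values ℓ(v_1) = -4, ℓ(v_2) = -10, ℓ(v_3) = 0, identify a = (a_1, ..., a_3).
a = (-4, -4, -2)

Write a = (a_1, ..., a_3) in the standard basis. For each basis vector v_i, ℓ(v_i) = <v_i, a> is a linear equation in the a_j's. Collect the n equations into a matrix system V a = ℓ, where row i of V is v_i (expressed in the standard basis). Since V is invertible (lower-triangular with 1s on the diagonal, up to permutation), solve by back-substitution:
  V =
[[1, 0, 0],
 [1, 1, 1],
 [-1, 1, 0]]
  V a = (-4, -10, 0)
Solving gives a = (-4, -4, -2).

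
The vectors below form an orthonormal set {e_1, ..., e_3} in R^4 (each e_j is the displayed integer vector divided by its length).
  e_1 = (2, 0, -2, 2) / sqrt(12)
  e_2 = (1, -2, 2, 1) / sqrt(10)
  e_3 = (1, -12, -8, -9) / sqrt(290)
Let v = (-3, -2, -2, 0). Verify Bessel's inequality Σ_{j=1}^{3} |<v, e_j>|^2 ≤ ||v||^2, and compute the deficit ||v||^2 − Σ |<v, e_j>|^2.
Σ |<v, e_j>|^2 = 518/87; ||v||^2 = 17; deficit = 961/87

Write each e_j = u_j / sqrt(<u_j, u_j>) where u_j is the displayed integer vector. Then <v, e_j> = <v, u_j> / sqrt(<u_j, u_j>), so |<v, e_j>|^2 = <v, u_j>^2 / <u_j, u_j>.
Coefficients: <v, e_1> = -2/sqrt(12), <v, e_2> = -3/sqrt(10), <v, e_3> = 37/sqrt(290).
Square and sum: Σ |<v, e_j>|^2 = 518/87.
Compute ||v||^2 = v·v = 17.
Deficit = 17 − 518/87 = 961/87 ≥ 0, confirming Bessel's inequality. (The deficit equals ||v − Σ <v,e_j> e_j||^2, the squared distance from v to span{e_j}.)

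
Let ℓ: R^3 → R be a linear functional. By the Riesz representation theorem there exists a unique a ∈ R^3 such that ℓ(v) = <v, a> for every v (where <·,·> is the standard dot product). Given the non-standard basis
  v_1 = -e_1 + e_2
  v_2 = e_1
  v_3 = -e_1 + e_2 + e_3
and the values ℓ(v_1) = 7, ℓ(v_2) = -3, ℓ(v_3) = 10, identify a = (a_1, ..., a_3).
a = (-3, 4, 3)

Write a = (a_1, ..., a_3) in the standard basis. For each basis vector v_i, ℓ(v_i) = <v_i, a> is a linear equation in the a_j's. Collect the n equations into a matrix system V a = ℓ, where row i of V is v_i (expressed in the standard basis). Since V is invertible (lower-triangular with 1s on the diagonal, up to permutation), solve by back-substitution:
  V =
[[-1, 1, 0],
 [1, 0, 0],
 [-1, 1, 1]]
  V a = (7, -3, 10)
Solving gives a = (-3, 4, 3).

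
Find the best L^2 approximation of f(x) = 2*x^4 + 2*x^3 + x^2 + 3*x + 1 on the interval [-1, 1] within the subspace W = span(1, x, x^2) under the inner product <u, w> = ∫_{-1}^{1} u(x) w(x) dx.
g(x) = 19*x^2/7 + 21*x/5 + 29/35

The best approximation g ∈ W is the orthogonal projection of f onto W. Writing g = a_0 + a_1 x + a_2 x^2, the coefficients solve the normal equations G · a = b where
  G_{ij} = <φ_i, φ_j> and b_i = <f, φ_i>, with φ_0 = 1, φ_1 = x, φ_2 = x^2.
G =
  [2, 0, 2/3]
  [0, 2/3, 0]
  [2/3, 0, 2/5],
b = (52/15, 14/5, 172/105).
Solving gives a_0 = 29/35, a_1 = 21/5, a_2 = 19/7, so
  g(x) = 19*x^2/7 + 21*x/5 + 29/35.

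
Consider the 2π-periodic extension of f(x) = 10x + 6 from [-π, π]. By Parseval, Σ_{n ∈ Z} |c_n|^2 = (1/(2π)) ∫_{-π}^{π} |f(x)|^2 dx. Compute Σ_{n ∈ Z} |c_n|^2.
Σ |c_n|^2 = 100π^2/3 + 36

Expand and integrate term by term over [-π, π]:
  ∫ (10x)^2 dx = 100·(2π^3/3); ∫ 2·10·(6)·x dx = 0 (odd integrand); ∫ 6^2 dx = 36·2π.
So (1/(2π)) ∫_{-π}^{π} (10x + 6)^2 dx = 100π^2/3 + 36 = 100π^2/3 + 36.
Parseval ⇒ Σ |c_n|^2 = 100π^2/3 + 36.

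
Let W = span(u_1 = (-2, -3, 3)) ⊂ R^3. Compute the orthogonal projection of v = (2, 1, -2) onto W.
proj_W(v) = (13/11, 39/22, -39/22)

Set up U = [u_1 | ... | u_1] ∈ R^(3×1). The projector onto W = col(U) is P = U (U^T U)^(-1) U^T.
Compute U^T U =
  [22],
and U^T v = (-13).
Solve U^T U · c = U^T v for the coefficients: c = (-13/22). The projection is proj_W(v) = U c.
Check: (v - proj_W(v)) · u_1 = 0  (should be 0).
Result: proj_W(v) = (13/11, 39/22, -39/22).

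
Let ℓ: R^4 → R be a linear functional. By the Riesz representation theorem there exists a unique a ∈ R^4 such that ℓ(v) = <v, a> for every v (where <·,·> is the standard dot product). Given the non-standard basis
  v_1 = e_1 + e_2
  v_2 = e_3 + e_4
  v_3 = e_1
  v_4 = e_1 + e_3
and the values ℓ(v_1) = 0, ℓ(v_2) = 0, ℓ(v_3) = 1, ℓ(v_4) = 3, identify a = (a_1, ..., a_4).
a = (1, -1, 2, -2)

Write a = (a_1, ..., a_4) in the standard basis. For each basis vector v_i, ℓ(v_i) = <v_i, a> is a linear equation in the a_j's. Collect the n equations into a matrix system V a = ℓ, where row i of V is v_i (expressed in the standard basis). Since V is invertible (lower-triangular with 1s on the diagonal, up to permutation), solve by back-substitution:
  V =
[[1, 1, 0, 0],
 [0, 0, 1, 1],
 [1, 0, 0, 0],
 [1, 0, 1, 0]]
  V a = (0, 0, 1, 3)
Solving gives a = (1, -1, 2, -2).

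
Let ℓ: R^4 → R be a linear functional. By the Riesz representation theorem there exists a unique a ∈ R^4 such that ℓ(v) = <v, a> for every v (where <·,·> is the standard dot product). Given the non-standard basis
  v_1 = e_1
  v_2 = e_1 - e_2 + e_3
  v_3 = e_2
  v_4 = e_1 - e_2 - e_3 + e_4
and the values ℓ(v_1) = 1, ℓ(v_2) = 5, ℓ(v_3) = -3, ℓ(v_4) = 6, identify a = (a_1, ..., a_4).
a = (1, -3, 1, 3)

Write a = (a_1, ..., a_4) in the standard basis. For each basis vector v_i, ℓ(v_i) = <v_i, a> is a linear equation in the a_j's. Collect the n equations into a matrix system V a = ℓ, where row i of V is v_i (expressed in the standard basis). Since V is invertible (lower-triangular with 1s on the diagonal, up to permutation), solve by back-substitution:
  V =
[[1, 0, 0, 0],
 [1, -1, 1, 0],
 [0, 1, 0, 0],
 [1, -1, -1, 1]]
  V a = (1, 5, -3, 6)
Solving gives a = (1, -3, 1, 3).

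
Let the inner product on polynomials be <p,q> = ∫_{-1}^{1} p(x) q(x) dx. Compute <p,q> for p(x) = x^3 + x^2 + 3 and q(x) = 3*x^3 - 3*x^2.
<p,q> = -222/35

Expand the product: p(x)·q(x) = 3*x^6 - 3*x^4 + 9*x^3 - 9*x^2.
∫_{-1}^{1} of each monomial x^k gives [2/(k+1) if k even, 0 if k odd]. Integrating term-by-term (or equivalently evaluating the antiderivative F(x) = 3*x^7/7 - 3*x^5/5 + 9*x^4/4 - 3*x^3 at the endpoints):
  F(1) − F(−1) = -129/140 − (759/140) = -222/35.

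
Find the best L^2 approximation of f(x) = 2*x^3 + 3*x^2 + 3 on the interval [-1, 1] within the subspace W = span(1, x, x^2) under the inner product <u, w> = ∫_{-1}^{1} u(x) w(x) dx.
g(x) = 3*x^2 + 6*x/5 + 3

The best approximation g ∈ W is the orthogonal projection of f onto W. Writing g = a_0 + a_1 x + a_2 x^2, the coefficients solve the normal equations G · a = b where
  G_{ij} = <φ_i, φ_j> and b_i = <f, φ_i>, with φ_0 = 1, φ_1 = x, φ_2 = x^2.
G =
  [2, 0, 2/3]
  [0, 2/3, 0]
  [2/3, 0, 2/5],
b = (8, 4/5, 16/5).
Solving gives a_0 = 3, a_1 = 6/5, a_2 = 3, so
  g(x) = 3*x^2 + 6*x/5 + 3.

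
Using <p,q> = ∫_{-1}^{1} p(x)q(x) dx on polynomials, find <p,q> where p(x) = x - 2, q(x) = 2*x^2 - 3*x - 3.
<p,q> = 22/3

Expand the product: p(x)·q(x) = 2*x^3 - 7*x^2 + 3*x + 6.
∫_{-1}^{1} of each monomial x^k gives [2/(k+1) if k even, 0 if k odd]. Integrating term-by-term (or equivalently evaluating the antiderivative F(x) = x^4/2 - 7*x^3/3 + 3*x^2/2 + 6*x at the endpoints):
  F(1) − F(−1) = 17/3 − (-5/3) = 22/3.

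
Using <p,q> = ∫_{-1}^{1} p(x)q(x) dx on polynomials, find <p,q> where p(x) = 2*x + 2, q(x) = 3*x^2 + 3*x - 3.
<p,q> = -4

Expand the product: p(x)·q(x) = 6*x^3 + 12*x^2 - 6.
∫_{-1}^{1} of each monomial x^k gives [2/(k+1) if k even, 0 if k odd]. Integrating term-by-term (or equivalently evaluating the antiderivative F(x) = 3*x^4/2 + 4*x^3 - 6*x at the endpoints):
  F(1) − F(−1) = -1/2 − (7/2) = -4.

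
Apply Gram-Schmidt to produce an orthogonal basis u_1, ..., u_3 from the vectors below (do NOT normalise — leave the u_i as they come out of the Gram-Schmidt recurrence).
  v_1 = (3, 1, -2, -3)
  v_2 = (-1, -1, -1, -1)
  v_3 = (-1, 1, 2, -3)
Orthogonal basis:
  u_1 = (3, 1, -2, -3)
  u_2 = (-26/23, -24/23, -21/23, -20/23)
  u_3 = (-8/7, 100/91, 32/13, -220/91)

Apply the Gram-Schmidt recurrence
  u_1 = v_1
  u_i = v_i − Σ_{j<i} ((v_i · u_j) / (u_j · u_j)) · u_j.

Step by step this gives:
  u_1 = (3, 1, -2, -3)
  u_2 = (-26/23, -24/23, -21/23, -20/23)
  u_3 = (-8/7, 100/91, 32/13, -220/91)

Orthogonality check:
  u_2 · u_1 = 0 (should be 0)
  u_3 · u_1 = 0 (should be 0)
  u_3 · u_2 = 0 (should be 0)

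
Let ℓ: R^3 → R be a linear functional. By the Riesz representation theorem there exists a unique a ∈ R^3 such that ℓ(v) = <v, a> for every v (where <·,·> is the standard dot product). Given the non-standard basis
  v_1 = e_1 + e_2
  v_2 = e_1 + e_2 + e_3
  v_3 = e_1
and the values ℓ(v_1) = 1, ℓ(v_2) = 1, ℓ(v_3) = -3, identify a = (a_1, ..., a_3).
a = (-3, 4, 0)

Write a = (a_1, ..., a_3) in the standard basis. For each basis vector v_i, ℓ(v_i) = <v_i, a> is a linear equation in the a_j's. Collect the n equations into a matrix system V a = ℓ, where row i of V is v_i (expressed in the standard basis). Since V is invertible (lower-triangular with 1s on the diagonal, up to permutation), solve by back-substitution:
  V =
[[1, 1, 0],
 [1, 1, 1],
 [1, 0, 0]]
  V a = (1, 1, -3)
Solving gives a = (-3, 4, 0).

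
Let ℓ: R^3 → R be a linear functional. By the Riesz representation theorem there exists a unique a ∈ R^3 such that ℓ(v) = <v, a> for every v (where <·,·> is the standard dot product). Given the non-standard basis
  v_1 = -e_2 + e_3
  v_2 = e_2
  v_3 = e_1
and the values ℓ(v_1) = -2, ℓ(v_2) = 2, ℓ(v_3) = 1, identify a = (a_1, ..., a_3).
a = (1, 2, 0)

Write a = (a_1, ..., a_3) in the standard basis. For each basis vector v_i, ℓ(v_i) = <v_i, a> is a linear equation in the a_j's. Collect the n equations into a matrix system V a = ℓ, where row i of V is v_i (expressed in the standard basis). Since V is invertible (lower-triangular with 1s on the diagonal, up to permutation), solve by back-substitution:
  V =
[[0, -1, 1],
 [0, 1, 0],
 [1, 0, 0]]
  V a = (-2, 2, 1)
Solving gives a = (1, 2, 0).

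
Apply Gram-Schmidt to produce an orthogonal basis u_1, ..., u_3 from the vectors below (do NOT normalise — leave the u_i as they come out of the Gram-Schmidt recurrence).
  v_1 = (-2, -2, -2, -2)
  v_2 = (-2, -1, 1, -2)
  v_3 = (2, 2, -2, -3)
Orthogonal basis:
  u_1 = (-2, -2, -2, -2)
  u_2 = (-1, 0, 2, -1)
  u_3 = (7/4, 9/4, -3/4, -13/4)

Apply the Gram-Schmidt recurrence
  u_1 = v_1
  u_i = v_i − Σ_{j<i} ((v_i · u_j) / (u_j · u_j)) · u_j.

Step by step this gives:
  u_1 = (-2, -2, -2, -2)
  u_2 = (-1, 0, 2, -1)
  u_3 = (7/4, 9/4, -3/4, -13/4)

Orthogonality check:
  u_2 · u_1 = 0 (should be 0)
  u_3 · u_1 = 0 (should be 0)
  u_3 · u_2 = 0 (should be 0)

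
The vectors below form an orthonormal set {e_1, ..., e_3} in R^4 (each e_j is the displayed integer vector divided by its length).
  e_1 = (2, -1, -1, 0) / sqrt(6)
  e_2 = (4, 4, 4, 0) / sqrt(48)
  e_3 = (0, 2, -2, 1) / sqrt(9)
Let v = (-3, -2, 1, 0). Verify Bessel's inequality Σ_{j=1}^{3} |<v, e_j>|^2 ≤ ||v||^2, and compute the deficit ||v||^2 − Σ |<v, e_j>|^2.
Σ |<v, e_j>|^2 = 27/2; ||v||^2 = 14; deficit = 1/2

Write each e_j = u_j / sqrt(<u_j, u_j>) where u_j is the displayed integer vector. Then <v, e_j> = <v, u_j> / sqrt(<u_j, u_j>), so |<v, e_j>|^2 = <v, u_j>^2 / <u_j, u_j>.
Coefficients: <v, e_1> = -5/sqrt(6), <v, e_2> = -16/sqrt(48), <v, e_3> = -6/sqrt(9).
Square and sum: Σ |<v, e_j>|^2 = 27/2.
Compute ||v||^2 = v·v = 14.
Deficit = 14 − 27/2 = 1/2 ≥ 0, confirming Bessel's inequality. (The deficit equals ||v − Σ <v,e_j> e_j||^2, the squared distance from v to span{e_j}.)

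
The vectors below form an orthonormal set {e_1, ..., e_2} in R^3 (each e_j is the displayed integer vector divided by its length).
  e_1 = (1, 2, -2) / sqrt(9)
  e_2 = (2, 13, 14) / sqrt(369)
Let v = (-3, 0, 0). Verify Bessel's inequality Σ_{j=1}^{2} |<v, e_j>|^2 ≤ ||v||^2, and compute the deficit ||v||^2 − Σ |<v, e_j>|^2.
Σ |<v, e_j>|^2 = 45/41; ||v||^2 = 9; deficit = 324/41

Write each e_j = u_j / sqrt(<u_j, u_j>) where u_j is the displayed integer vector. Then <v, e_j> = <v, u_j> / sqrt(<u_j, u_j>), so |<v, e_j>|^2 = <v, u_j>^2 / <u_j, u_j>.
Coefficients: <v, e_1> = -3/sqrt(9), <v, e_2> = -6/sqrt(369).
Square and sum: Σ |<v, e_j>|^2 = 45/41.
Compute ||v||^2 = v·v = 9.
Deficit = 9 − 45/41 = 324/41 ≥ 0, confirming Bessel's inequality. (The deficit equals ||v − Σ <v,e_j> e_j||^2, the squared distance from v to span{e_j}.)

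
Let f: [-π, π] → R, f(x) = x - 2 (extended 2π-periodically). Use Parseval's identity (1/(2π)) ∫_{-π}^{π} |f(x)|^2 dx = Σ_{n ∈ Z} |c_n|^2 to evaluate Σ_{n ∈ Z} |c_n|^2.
Σ |c_n|^2 = π^2/3 + 4

Expand and integrate term by term over [-π, π]:
  ∫ (x)^2 dx = 1·(2π^3/3); ∫ 2·1·(-2)·x dx = 0 (odd integrand); ∫ (-2)^2 dx = 4·2π.
So (1/(2π)) ∫_{-π}^{π} (x - 2)^2 dx = 1π^2/3 + 4 = π^2/3 + 4.
Parseval ⇒ Σ |c_n|^2 = π^2/3 + 4.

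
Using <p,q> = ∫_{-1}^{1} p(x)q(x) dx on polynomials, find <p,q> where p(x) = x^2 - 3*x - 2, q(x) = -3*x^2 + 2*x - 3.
<p,q> = 44/5

Expand the product: p(x)·q(x) = -3*x^4 + 11*x^3 - 3*x^2 + 5*x + 6.
∫_{-1}^{1} of each monomial x^k gives [2/(k+1) if k even, 0 if k odd]. Integrating term-by-term (or equivalently evaluating the antiderivative F(x) = -3*x^5/5 + 11*x^4/4 - x^3 + 5*x^2/2 + 6*x at the endpoints):
  F(1) − F(−1) = 193/20 − (17/20) = 44/5.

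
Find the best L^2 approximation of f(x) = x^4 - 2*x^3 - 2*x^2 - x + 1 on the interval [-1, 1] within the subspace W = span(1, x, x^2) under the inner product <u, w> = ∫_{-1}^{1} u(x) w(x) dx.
g(x) = -8*x^2/7 - 11*x/5 + 32/35

The best approximation g ∈ W is the orthogonal projection of f onto W. Writing g = a_0 + a_1 x + a_2 x^2, the coefficients solve the normal equations G · a = b where
  G_{ij} = <φ_i, φ_j> and b_i = <f, φ_i>, with φ_0 = 1, φ_1 = x, φ_2 = x^2.
G =
  [2, 0, 2/3]
  [0, 2/3, 0]
  [2/3, 0, 2/5],
b = (16/15, -22/15, 16/105).
Solving gives a_0 = 32/35, a_1 = -11/5, a_2 = -8/7, so
  g(x) = -8*x^2/7 - 11*x/5 + 32/35.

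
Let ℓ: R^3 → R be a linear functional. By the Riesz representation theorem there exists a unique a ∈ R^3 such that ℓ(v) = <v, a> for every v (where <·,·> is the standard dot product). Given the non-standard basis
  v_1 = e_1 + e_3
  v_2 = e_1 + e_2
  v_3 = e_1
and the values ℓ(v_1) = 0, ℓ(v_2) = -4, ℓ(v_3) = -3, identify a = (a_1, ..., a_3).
a = (-3, -1, 3)

Write a = (a_1, ..., a_3) in the standard basis. For each basis vector v_i, ℓ(v_i) = <v_i, a> is a linear equation in the a_j's. Collect the n equations into a matrix system V a = ℓ, where row i of V is v_i (expressed in the standard basis). Since V is invertible (lower-triangular with 1s on the diagonal, up to permutation), solve by back-substitution:
  V =
[[1, 0, 1],
 [1, 1, 0],
 [1, 0, 0]]
  V a = (0, -4, -3)
Solving gives a = (-3, -1, 3).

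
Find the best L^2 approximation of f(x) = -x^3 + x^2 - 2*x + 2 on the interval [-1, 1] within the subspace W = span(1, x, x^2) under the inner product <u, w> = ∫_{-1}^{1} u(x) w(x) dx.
g(x) = x^2 - 13*x/5 + 2

The best approximation g ∈ W is the orthogonal projection of f onto W. Writing g = a_0 + a_1 x + a_2 x^2, the coefficients solve the normal equations G · a = b where
  G_{ij} = <φ_i, φ_j> and b_i = <f, φ_i>, with φ_0 = 1, φ_1 = x, φ_2 = x^2.
G =
  [2, 0, 2/3]
  [0, 2/3, 0]
  [2/3, 0, 2/5],
b = (14/3, -26/15, 26/15).
Solving gives a_0 = 2, a_1 = -13/5, a_2 = 1, so
  g(x) = x^2 - 13*x/5 + 2.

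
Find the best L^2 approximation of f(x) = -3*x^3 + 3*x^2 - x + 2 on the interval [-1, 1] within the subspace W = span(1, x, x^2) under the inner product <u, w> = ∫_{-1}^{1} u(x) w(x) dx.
g(x) = 3*x^2 - 14*x/5 + 2

The best approximation g ∈ W is the orthogonal projection of f onto W. Writing g = a_0 + a_1 x + a_2 x^2, the coefficients solve the normal equations G · a = b where
  G_{ij} = <φ_i, φ_j> and b_i = <f, φ_i>, with φ_0 = 1, φ_1 = x, φ_2 = x^2.
G =
  [2, 0, 2/3]
  [0, 2/3, 0]
  [2/3, 0, 2/5],
b = (6, -28/15, 38/15).
Solving gives a_0 = 2, a_1 = -14/5, a_2 = 3, so
  g(x) = 3*x^2 - 14*x/5 + 2.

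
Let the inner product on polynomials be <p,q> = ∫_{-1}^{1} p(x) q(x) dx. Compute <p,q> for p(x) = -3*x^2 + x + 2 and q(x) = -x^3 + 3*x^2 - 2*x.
<p,q> = -4/3

Expand the product: p(x)·q(x) = 3*x^5 - 10*x^4 + 7*x^3 + 4*x^2 - 4*x.
∫_{-1}^{1} of each monomial x^k gives [2/(k+1) if k even, 0 if k odd]. Integrating term-by-term (or equivalently evaluating the antiderivative F(x) = x^6/2 - 2*x^5 + 7*x^4/4 + 4*x^3/3 - 2*x^2 at the endpoints):
  F(1) − F(−1) = -5/12 − (11/12) = -4/3.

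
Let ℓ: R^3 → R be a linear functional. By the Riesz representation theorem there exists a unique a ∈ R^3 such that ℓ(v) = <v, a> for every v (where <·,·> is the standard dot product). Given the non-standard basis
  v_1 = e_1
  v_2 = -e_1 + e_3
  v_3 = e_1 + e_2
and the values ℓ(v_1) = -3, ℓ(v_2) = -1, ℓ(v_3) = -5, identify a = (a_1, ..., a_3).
a = (-3, -2, -4)

Write a = (a_1, ..., a_3) in the standard basis. For each basis vector v_i, ℓ(v_i) = <v_i, a> is a linear equation in the a_j's. Collect the n equations into a matrix system V a = ℓ, where row i of V is v_i (expressed in the standard basis). Since V is invertible (lower-triangular with 1s on the diagonal, up to permutation), solve by back-substitution:
  V =
[[1, 0, 0],
 [-1, 0, 1],
 [1, 1, 0]]
  V a = (-3, -1, -5)
Solving gives a = (-3, -2, -4).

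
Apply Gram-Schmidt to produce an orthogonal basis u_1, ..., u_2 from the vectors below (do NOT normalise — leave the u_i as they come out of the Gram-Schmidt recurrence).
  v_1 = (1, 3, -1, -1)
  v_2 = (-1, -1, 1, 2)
Orthogonal basis:
  u_1 = (1, 3, -1, -1)
  u_2 = (-5/12, 3/4, 5/12, 17/12)

Apply the Gram-Schmidt recurrence
  u_1 = v_1
  u_i = v_i − Σ_{j<i} ((v_i · u_j) / (u_j · u_j)) · u_j.

Step by step this gives:
  u_1 = (1, 3, -1, -1)
  u_2 = (-5/12, 3/4, 5/12, 17/12)

Orthogonality check:
  u_2 · u_1 = 0 (should be 0)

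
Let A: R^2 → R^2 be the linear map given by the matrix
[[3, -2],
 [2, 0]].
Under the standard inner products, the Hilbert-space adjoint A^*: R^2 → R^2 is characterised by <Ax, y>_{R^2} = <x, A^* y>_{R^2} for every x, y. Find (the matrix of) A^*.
A^* = A^T =
[[3, 2],
 [-2, 0]]

For real matrices with standard dot products, the defining identity <Ax, y> = <x, A^* y> gives (Ax)^T y = x^T (A^*) y, i.e. x^T A^T y = x^T (A^*) y. Since this holds for all x, y, we must have A^* = A^T. Therefore
A^* =
[[3, 2],
 [-2, 0]].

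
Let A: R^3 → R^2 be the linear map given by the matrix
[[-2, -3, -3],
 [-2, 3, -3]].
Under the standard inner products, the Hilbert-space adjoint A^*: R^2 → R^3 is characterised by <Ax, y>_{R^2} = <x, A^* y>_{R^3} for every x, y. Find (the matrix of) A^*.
A^* = A^T =
[[-2, -2],
 [-3, 3],
 [-3, -3]]

For real matrices with standard dot products, the defining identity <Ax, y> = <x, A^* y> gives (Ax)^T y = x^T (A^*) y, i.e. x^T A^T y = x^T (A^*) y. Since this holds for all x, y, we must have A^* = A^T. Therefore
A^* =
[[-2, -2],
 [-3, 3],
 [-3, -3]].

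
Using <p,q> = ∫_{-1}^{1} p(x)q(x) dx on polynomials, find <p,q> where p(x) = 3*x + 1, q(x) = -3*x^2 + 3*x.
<p,q> = 4

Expand the product: p(x)·q(x) = -9*x^3 + 6*x^2 + 3*x.
∫_{-1}^{1} of each monomial x^k gives [2/(k+1) if k even, 0 if k odd]. Integrating term-by-term (or equivalently evaluating the antiderivative F(x) = -9*x^4/4 + 2*x^3 + 3*x^2/2 at the endpoints):
  F(1) − F(−1) = 5/4 − (-11/4) = 4.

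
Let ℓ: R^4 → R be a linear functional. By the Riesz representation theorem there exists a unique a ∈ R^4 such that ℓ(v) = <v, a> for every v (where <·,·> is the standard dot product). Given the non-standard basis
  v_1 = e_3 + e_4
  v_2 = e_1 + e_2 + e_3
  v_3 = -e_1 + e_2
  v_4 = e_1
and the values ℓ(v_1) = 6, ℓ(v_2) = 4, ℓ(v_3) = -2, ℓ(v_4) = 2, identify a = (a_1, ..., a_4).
a = (2, 0, 2, 4)

Write a = (a_1, ..., a_4) in the standard basis. For each basis vector v_i, ℓ(v_i) = <v_i, a> is a linear equation in the a_j's. Collect the n equations into a matrix system V a = ℓ, where row i of V is v_i (expressed in the standard basis). Since V is invertible (lower-triangular with 1s on the diagonal, up to permutation), solve by back-substitution:
  V =
[[0, 0, 1, 1],
 [1, 1, 1, 0],
 [-1, 1, 0, 0],
 [1, 0, 0, 0]]
  V a = (6, 4, -2, 2)
Solving gives a = (2, 0, 2, 4).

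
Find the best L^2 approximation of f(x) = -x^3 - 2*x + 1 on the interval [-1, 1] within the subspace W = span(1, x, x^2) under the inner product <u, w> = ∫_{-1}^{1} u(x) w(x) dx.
g(x) = 1 - 13*x/5

The best approximation g ∈ W is the orthogonal projection of f onto W. Writing g = a_0 + a_1 x + a_2 x^2, the coefficients solve the normal equations G · a = b where
  G_{ij} = <φ_i, φ_j> and b_i = <f, φ_i>, with φ_0 = 1, φ_1 = x, φ_2 = x^2.
G =
  [2, 0, 2/3]
  [0, 2/3, 0]
  [2/3, 0, 2/5],
b = (2, -26/15, 2/3).
Solving gives a_0 = 1, a_1 = -13/5, a_2 = 0, so
  g(x) = 1 - 13*x/5.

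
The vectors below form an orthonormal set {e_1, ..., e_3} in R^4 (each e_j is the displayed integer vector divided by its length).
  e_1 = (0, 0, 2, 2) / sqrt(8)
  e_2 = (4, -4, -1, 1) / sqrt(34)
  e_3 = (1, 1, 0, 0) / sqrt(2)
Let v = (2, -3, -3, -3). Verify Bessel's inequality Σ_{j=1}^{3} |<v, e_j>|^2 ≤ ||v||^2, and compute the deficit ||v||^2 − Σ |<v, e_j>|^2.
Σ |<v, e_j>|^2 = 1029/34; ||v||^2 = 31; deficit = 25/34

Write each e_j = u_j / sqrt(<u_j, u_j>) where u_j is the displayed integer vector. Then <v, e_j> = <v, u_j> / sqrt(<u_j, u_j>), so |<v, e_j>|^2 = <v, u_j>^2 / <u_j, u_j>.
Coefficients: <v, e_1> = -12/sqrt(8), <v, e_2> = 20/sqrt(34), <v, e_3> = -1/sqrt(2).
Square and sum: Σ |<v, e_j>|^2 = 1029/34.
Compute ||v||^2 = v·v = 31.
Deficit = 31 − 1029/34 = 25/34 ≥ 0, confirming Bessel's inequality. (The deficit equals ||v − Σ <v,e_j> e_j||^2, the squared distance from v to span{e_j}.)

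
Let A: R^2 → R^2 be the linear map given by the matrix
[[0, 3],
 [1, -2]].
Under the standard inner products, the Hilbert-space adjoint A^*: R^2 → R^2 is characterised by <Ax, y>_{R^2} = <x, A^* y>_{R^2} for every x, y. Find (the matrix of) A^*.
A^* = A^T =
[[0, 1],
 [3, -2]]

For real matrices with standard dot products, the defining identity <Ax, y> = <x, A^* y> gives (Ax)^T y = x^T (A^*) y, i.e. x^T A^T y = x^T (A^*) y. Since this holds for all x, y, we must have A^* = A^T. Therefore
A^* =
[[0, 1],
 [3, -2]].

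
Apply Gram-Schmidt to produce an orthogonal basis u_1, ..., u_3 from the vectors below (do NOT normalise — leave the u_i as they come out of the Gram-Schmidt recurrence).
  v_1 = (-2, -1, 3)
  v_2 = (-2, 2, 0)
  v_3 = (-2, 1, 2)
Orthogonal basis:
  u_1 = (-2, -1, 3)
  u_2 = (-12/7, 15/7, -3/7)
  u_3 = (1/3, 1/3, 1/3)

Apply the Gram-Schmidt recurrence
  u_1 = v_1
  u_i = v_i − Σ_{j<i} ((v_i · u_j) / (u_j · u_j)) · u_j.

Step by step this gives:
  u_1 = (-2, -1, 3)
  u_2 = (-12/7, 15/7, -3/7)
  u_3 = (1/3, 1/3, 1/3)

Orthogonality check:
  u_2 · u_1 = 0 (should be 0)
  u_3 · u_1 = 0 (should be 0)
  u_3 · u_2 = 0 (should be 0)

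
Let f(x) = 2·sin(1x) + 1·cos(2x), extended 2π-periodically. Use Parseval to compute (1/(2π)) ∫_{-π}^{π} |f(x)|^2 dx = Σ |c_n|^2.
Σ |c_n|^2 = 5/2

Expand |f|^2 and use orthogonality of {sin(nx), cos(mx)} on [-π, π]:
  ∫_{-π}^{π} sin(nx)^2 dx = π, ∫ cos(mx)^2 dx = π, and cross terms integrate to 0.
So ∫_{-π}^{π} f(x)^2 dx = 2^2 · π + 1^2 · π = (4 + 1)π.
Divide by 2π: (4 + 1)/2 = 5/2.
By Parseval, this equals Σ |c_n|^2.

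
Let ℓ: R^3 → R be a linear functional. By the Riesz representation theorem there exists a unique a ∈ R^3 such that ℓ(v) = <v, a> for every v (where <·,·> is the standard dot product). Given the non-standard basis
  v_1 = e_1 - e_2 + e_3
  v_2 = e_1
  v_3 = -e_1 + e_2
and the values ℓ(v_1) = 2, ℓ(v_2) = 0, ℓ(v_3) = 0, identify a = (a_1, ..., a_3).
a = (0, 0, 2)

Write a = (a_1, ..., a_3) in the standard basis. For each basis vector v_i, ℓ(v_i) = <v_i, a> is a linear equation in the a_j's. Collect the n equations into a matrix system V a = ℓ, where row i of V is v_i (expressed in the standard basis). Since V is invertible (lower-triangular with 1s on the diagonal, up to permutation), solve by back-substitution:
  V =
[[1, -1, 1],
 [1, 0, 0],
 [-1, 1, 0]]
  V a = (2, 0, 0)
Solving gives a = (0, 0, 2).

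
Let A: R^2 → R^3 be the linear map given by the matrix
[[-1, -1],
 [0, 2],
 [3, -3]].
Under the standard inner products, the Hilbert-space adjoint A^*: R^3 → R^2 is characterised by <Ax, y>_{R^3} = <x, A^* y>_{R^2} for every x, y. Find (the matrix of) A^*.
A^* = A^T =
[[-1, 0, 3],
 [-1, 2, -3]]

For real matrices with standard dot products, the defining identity <Ax, y> = <x, A^* y> gives (Ax)^T y = x^T (A^*) y, i.e. x^T A^T y = x^T (A^*) y. Since this holds for all x, y, we must have A^* = A^T. Therefore
A^* =
[[-1, 0, 3],
 [-1, 2, -3]].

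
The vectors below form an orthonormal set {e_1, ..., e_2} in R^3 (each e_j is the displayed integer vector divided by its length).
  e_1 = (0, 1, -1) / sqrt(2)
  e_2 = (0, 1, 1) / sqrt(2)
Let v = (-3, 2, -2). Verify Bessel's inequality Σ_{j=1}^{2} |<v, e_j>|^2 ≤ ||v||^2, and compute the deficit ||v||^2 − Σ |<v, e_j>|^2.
Σ |<v, e_j>|^2 = 8; ||v||^2 = 17; deficit = 9

Write each e_j = u_j / sqrt(<u_j, u_j>) where u_j is the displayed integer vector. Then <v, e_j> = <v, u_j> / sqrt(<u_j, u_j>), so |<v, e_j>|^2 = <v, u_j>^2 / <u_j, u_j>.
Coefficients: <v, e_1> = 4/sqrt(2), <v, e_2> = 0/sqrt(2).
Square and sum: Σ |<v, e_j>|^2 = 8.
Compute ||v||^2 = v·v = 17.
Deficit = 17 − 8 = 9 ≥ 0, confirming Bessel's inequality. (The deficit equals ||v − Σ <v,e_j> e_j||^2, the squared distance from v to span{e_j}.)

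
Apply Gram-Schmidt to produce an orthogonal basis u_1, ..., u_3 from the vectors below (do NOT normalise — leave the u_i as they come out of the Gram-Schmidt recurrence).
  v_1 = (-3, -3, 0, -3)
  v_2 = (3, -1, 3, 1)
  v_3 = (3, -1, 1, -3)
Orthogonal basis:
  u_1 = (-3, -3, 0, -3)
  u_2 = (2, -2, 3, 0)
  u_3 = (104/51, 32/51, -16/17, -8/3)

Apply the Gram-Schmidt recurrence
  u_1 = v_1
  u_i = v_i − Σ_{j<i} ((v_i · u_j) / (u_j · u_j)) · u_j.

Step by step this gives:
  u_1 = (-3, -3, 0, -3)
  u_2 = (2, -2, 3, 0)
  u_3 = (104/51, 32/51, -16/17, -8/3)

Orthogonality check:
  u_2 · u_1 = 0 (should be 0)
  u_3 · u_1 = 0 (should be 0)
  u_3 · u_2 = 0 (should be 0)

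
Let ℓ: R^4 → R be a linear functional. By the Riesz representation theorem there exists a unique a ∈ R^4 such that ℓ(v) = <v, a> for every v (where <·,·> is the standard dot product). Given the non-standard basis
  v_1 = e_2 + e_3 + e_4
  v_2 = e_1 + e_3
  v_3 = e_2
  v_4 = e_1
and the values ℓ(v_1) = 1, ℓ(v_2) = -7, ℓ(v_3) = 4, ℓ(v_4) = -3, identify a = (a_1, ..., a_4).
a = (-3, 4, -4, 1)

Write a = (a_1, ..., a_4) in the standard basis. For each basis vector v_i, ℓ(v_i) = <v_i, a> is a linear equation in the a_j's. Collect the n equations into a matrix system V a = ℓ, where row i of V is v_i (expressed in the standard basis). Since V is invertible (lower-triangular with 1s on the diagonal, up to permutation), solve by back-substitution:
  V =
[[0, 1, 1, 1],
 [1, 0, 1, 0],
 [0, 1, 0, 0],
 [1, 0, 0, 0]]
  V a = (1, -7, 4, -3)
Solving gives a = (-3, 4, -4, 1).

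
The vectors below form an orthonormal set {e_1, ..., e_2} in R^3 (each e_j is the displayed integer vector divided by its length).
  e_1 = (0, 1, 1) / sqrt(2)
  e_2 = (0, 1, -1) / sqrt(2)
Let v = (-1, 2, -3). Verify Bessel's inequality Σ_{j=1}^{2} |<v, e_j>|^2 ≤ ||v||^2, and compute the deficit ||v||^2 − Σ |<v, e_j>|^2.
Σ |<v, e_j>|^2 = 13; ||v||^2 = 14; deficit = 1

Write each e_j = u_j / sqrt(<u_j, u_j>) where u_j is the displayed integer vector. Then <v, e_j> = <v, u_j> / sqrt(<u_j, u_j>), so |<v, e_j>|^2 = <v, u_j>^2 / <u_j, u_j>.
Coefficients: <v, e_1> = -1/sqrt(2), <v, e_2> = 5/sqrt(2).
Square and sum: Σ |<v, e_j>|^2 = 13.
Compute ||v||^2 = v·v = 14.
Deficit = 14 − 13 = 1 ≥ 0, confirming Bessel's inequality. (The deficit equals ||v − Σ <v,e_j> e_j||^2, the squared distance from v to span{e_j}.)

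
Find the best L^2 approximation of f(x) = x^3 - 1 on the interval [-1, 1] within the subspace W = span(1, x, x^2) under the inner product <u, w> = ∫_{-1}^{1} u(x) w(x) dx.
g(x) = 3*x/5 - 1

The best approximation g ∈ W is the orthogonal projection of f onto W. Writing g = a_0 + a_1 x + a_2 x^2, the coefficients solve the normal equations G · a = b where
  G_{ij} = <φ_i, φ_j> and b_i = <f, φ_i>, with φ_0 = 1, φ_1 = x, φ_2 = x^2.
G =
  [2, 0, 2/3]
  [0, 2/3, 0]
  [2/3, 0, 2/5],
b = (-2, 2/5, -2/3).
Solving gives a_0 = -1, a_1 = 3/5, a_2 = 0, so
  g(x) = 3*x/5 - 1.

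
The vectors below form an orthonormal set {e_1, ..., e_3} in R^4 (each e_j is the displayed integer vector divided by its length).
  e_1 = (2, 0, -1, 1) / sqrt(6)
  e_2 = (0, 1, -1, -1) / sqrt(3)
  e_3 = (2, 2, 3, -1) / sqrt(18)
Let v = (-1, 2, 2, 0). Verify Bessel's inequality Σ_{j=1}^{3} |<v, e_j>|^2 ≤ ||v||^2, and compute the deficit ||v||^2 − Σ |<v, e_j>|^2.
Σ |<v, e_j>|^2 = 56/9; ||v||^2 = 9; deficit = 25/9

Write each e_j = u_j / sqrt(<u_j, u_j>) where u_j is the displayed integer vector. Then <v, e_j> = <v, u_j> / sqrt(<u_j, u_j>), so |<v, e_j>|^2 = <v, u_j>^2 / <u_j, u_j>.
Coefficients: <v, e_1> = -4/sqrt(6), <v, e_2> = 0/sqrt(3), <v, e_3> = 8/sqrt(18).
Square and sum: Σ |<v, e_j>|^2 = 56/9.
Compute ||v||^2 = v·v = 9.
Deficit = 9 − 56/9 = 25/9 ≥ 0, confirming Bessel's inequality. (The deficit equals ||v − Σ <v,e_j> e_j||^2, the squared distance from v to span{e_j}.)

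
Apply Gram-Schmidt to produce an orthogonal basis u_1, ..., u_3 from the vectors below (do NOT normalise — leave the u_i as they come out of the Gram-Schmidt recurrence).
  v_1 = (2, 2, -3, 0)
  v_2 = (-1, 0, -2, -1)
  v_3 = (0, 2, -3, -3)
Orthogonal basis:
  u_1 = (2, 2, -3, 0)
  u_2 = (-25/17, -8/17, -22/17, -1)
  u_3 = (17/86, 44/43, 35/43, -157/86)

Apply the Gram-Schmidt recurrence
  u_1 = v_1
  u_i = v_i − Σ_{j<i} ((v_i · u_j) / (u_j · u_j)) · u_j.

Step by step this gives:
  u_1 = (2, 2, -3, 0)
  u_2 = (-25/17, -8/17, -22/17, -1)
  u_3 = (17/86, 44/43, 35/43, -157/86)

Orthogonality check:
  u_2 · u_1 = 0 (should be 0)
  u_3 · u_1 = 0 (should be 0)
  u_3 · u_2 = 0 (should be 0)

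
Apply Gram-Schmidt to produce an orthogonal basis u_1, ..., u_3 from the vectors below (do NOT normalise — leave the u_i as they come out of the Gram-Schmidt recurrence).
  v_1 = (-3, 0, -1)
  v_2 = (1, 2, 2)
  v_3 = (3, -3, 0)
Orthogonal basis:
  u_1 = (-3, 0, -1)
  u_2 = (-1/2, 2, 3/2)
  u_3 = (-18/65, -9/13, 54/65)

Apply the Gram-Schmidt recurrence
  u_1 = v_1
  u_i = v_i − Σ_{j<i} ((v_i · u_j) / (u_j · u_j)) · u_j.

Step by step this gives:
  u_1 = (-3, 0, -1)
  u_2 = (-1/2, 2, 3/2)
  u_3 = (-18/65, -9/13, 54/65)

Orthogonality check:
  u_2 · u_1 = 0 (should be 0)
  u_3 · u_1 = 0 (should be 0)
  u_3 · u_2 = 0 (should be 0)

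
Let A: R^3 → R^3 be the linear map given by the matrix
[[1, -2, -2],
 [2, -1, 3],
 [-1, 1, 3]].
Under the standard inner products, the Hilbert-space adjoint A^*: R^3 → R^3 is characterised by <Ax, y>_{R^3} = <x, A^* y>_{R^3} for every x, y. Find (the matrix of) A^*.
A^* = A^T =
[[1, 2, -1],
 [-2, -1, 1],
 [-2, 3, 3]]

For real matrices with standard dot products, the defining identity <Ax, y> = <x, A^* y> gives (Ax)^T y = x^T (A^*) y, i.e. x^T A^T y = x^T (A^*) y. Since this holds for all x, y, we must have A^* = A^T. Therefore
A^* =
[[1, 2, -1],
 [-2, -1, 1],
 [-2, 3, 3]].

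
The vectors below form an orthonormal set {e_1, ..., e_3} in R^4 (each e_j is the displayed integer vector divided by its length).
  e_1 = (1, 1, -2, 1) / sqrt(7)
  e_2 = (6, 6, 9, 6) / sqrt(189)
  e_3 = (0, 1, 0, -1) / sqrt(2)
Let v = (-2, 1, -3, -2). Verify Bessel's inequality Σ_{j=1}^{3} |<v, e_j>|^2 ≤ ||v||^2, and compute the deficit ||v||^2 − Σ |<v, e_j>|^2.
Σ |<v, e_j>|^2 = 33/2; ||v||^2 = 18; deficit = 3/2

Write each e_j = u_j / sqrt(<u_j, u_j>) where u_j is the displayed integer vector. Then <v, e_j> = <v, u_j> / sqrt(<u_j, u_j>), so |<v, e_j>|^2 = <v, u_j>^2 / <u_j, u_j>.
Coefficients: <v, e_1> = 3/sqrt(7), <v, e_2> = -45/sqrt(189), <v, e_3> = 3/sqrt(2).
Square and sum: Σ |<v, e_j>|^2 = 33/2.
Compute ||v||^2 = v·v = 18.
Deficit = 18 − 33/2 = 3/2 ≥ 0, confirming Bessel's inequality. (The deficit equals ||v − Σ <v,e_j> e_j||^2, the squared distance from v to span{e_j}.)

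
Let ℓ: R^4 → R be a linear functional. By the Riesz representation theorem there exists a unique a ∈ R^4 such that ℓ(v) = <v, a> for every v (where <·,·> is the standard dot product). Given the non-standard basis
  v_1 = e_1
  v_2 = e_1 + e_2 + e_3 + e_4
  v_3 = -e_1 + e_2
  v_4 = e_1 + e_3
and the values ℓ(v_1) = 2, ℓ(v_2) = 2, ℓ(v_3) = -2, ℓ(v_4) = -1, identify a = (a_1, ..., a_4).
a = (2, 0, -3, 3)

Write a = (a_1, ..., a_4) in the standard basis. For each basis vector v_i, ℓ(v_i) = <v_i, a> is a linear equation in the a_j's. Collect the n equations into a matrix system V a = ℓ, where row i of V is v_i (expressed in the standard basis). Since V is invertible (lower-triangular with 1s on the diagonal, up to permutation), solve by back-substitution:
  V =
[[1, 0, 0, 0],
 [1, 1, 1, 1],
 [-1, 1, 0, 0],
 [1, 0, 1, 0]]
  V a = (2, 2, -2, -1)
Solving gives a = (2, 0, -3, 3).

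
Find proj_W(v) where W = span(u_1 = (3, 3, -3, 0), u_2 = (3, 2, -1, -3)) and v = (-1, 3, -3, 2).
proj_W(v) = (25/33, 5/3, -85/33, 30/11)

Set up U = [u_1 | ... | u_2] ∈ R^(4×2). The projector onto W = col(U) is P = U (U^T U)^(-1) U^T.
Compute U^T U =
  [27, 18]
  [18, 23],
and U^T v = (15, 0).
Solve U^T U · c = U^T v for the coefficients: c = (115/99, -10/11). The projection is proj_W(v) = U c.
Check: (v - proj_W(v)) · u_1 = 0  (should be 0).
Check: (v - proj_W(v)) · u_2 = 0  (should be 0).
Result: proj_W(v) = (25/33, 5/3, -85/33, 30/11).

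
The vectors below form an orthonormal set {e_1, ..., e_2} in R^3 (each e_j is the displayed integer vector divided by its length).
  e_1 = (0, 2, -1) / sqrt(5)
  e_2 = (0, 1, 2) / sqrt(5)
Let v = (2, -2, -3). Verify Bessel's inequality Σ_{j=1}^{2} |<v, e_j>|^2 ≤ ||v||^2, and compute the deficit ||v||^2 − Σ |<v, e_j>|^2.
Σ |<v, e_j>|^2 = 13; ||v||^2 = 17; deficit = 4

Write each e_j = u_j / sqrt(<u_j, u_j>) where u_j is the displayed integer vector. Then <v, e_j> = <v, u_j> / sqrt(<u_j, u_j>), so |<v, e_j>|^2 = <v, u_j>^2 / <u_j, u_j>.
Coefficients: <v, e_1> = -1/sqrt(5), <v, e_2> = -8/sqrt(5).
Square and sum: Σ |<v, e_j>|^2 = 13.
Compute ||v||^2 = v·v = 17.
Deficit = 17 − 13 = 4 ≥ 0, confirming Bessel's inequality. (The deficit equals ||v − Σ <v,e_j> e_j||^2, the squared distance from v to span{e_j}.)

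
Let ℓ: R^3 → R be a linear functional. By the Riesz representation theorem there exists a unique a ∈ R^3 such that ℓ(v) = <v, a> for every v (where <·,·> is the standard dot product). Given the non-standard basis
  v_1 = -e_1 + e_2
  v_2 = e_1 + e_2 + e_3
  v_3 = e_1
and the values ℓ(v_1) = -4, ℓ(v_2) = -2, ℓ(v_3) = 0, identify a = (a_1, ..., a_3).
a = (0, -4, 2)

Write a = (a_1, ..., a_3) in the standard basis. For each basis vector v_i, ℓ(v_i) = <v_i, a> is a linear equation in the a_j's. Collect the n equations into a matrix system V a = ℓ, where row i of V is v_i (expressed in the standard basis). Since V is invertible (lower-triangular with 1s on the diagonal, up to permutation), solve by back-substitution:
  V =
[[-1, 1, 0],
 [1, 1, 1],
 [1, 0, 0]]
  V a = (-4, -2, 0)
Solving gives a = (0, -4, 2).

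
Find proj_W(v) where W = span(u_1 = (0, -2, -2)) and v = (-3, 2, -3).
proj_W(v) = (0, -1/2, -1/2)

Set up U = [u_1 | ... | u_1] ∈ R^(3×1). The projector onto W = col(U) is P = U (U^T U)^(-1) U^T.
Compute U^T U =
  [8],
and U^T v = (2).
Solve U^T U · c = U^T v for the coefficients: c = (1/4). The projection is proj_W(v) = U c.
Check: (v - proj_W(v)) · u_1 = 0  (should be 0).
Result: proj_W(v) = (0, -1/2, -1/2).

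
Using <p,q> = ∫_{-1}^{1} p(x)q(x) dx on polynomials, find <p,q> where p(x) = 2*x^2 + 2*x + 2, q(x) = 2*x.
<p,q> = 8/3

Expand the product: p(x)·q(x) = 4*x^3 + 4*x^2 + 4*x.
∫_{-1}^{1} of each monomial x^k gives [2/(k+1) if k even, 0 if k odd]. Integrating term-by-term (or equivalently evaluating the antiderivative F(x) = x^4 + 4*x^3/3 + 2*x^2 at the endpoints):
  F(1) − F(−1) = 13/3 − (5/3) = 8/3.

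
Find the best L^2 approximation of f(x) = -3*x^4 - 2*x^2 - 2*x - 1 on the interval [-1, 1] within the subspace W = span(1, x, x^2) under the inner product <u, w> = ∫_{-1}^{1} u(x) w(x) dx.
g(x) = -32*x^2/7 - 2*x - 26/35

The best approximation g ∈ W is the orthogonal projection of f onto W. Writing g = a_0 + a_1 x + a_2 x^2, the coefficients solve the normal equations G · a = b where
  G_{ij} = <φ_i, φ_j> and b_i = <f, φ_i>, with φ_0 = 1, φ_1 = x, φ_2 = x^2.
G =
  [2, 0, 2/3]
  [0, 2/3, 0]
  [2/3, 0, 2/5],
b = (-68/15, -4/3, -244/105).
Solving gives a_0 = -26/35, a_1 = -2, a_2 = -32/7, so
  g(x) = -32*x^2/7 - 2*x - 26/35.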